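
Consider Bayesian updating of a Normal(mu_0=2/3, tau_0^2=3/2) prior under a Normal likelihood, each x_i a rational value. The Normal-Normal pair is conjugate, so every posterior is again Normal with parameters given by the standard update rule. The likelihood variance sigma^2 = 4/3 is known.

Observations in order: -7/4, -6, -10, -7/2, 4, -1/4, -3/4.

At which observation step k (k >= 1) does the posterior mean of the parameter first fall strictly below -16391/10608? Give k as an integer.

k = 2

obs 1: x=-7/4 → posterior Normal(-125/204, 12/17)
obs 2: x=-6 → posterior Normal(-773/312, 6/13)
obs 3: x=-10 → posterior Normal(-1853/420, 12/35)
obs 4: x=-7/2 → posterior Normal(-2231/528, 3/11)
obs 5: x=4 → posterior Normal(-1799/636, 12/53)
obs 6: x=-1/4 → posterior Normal(-913/372, 6/31)
obs 7: x=-3/4 → posterior Normal(-1907/852, 12/71)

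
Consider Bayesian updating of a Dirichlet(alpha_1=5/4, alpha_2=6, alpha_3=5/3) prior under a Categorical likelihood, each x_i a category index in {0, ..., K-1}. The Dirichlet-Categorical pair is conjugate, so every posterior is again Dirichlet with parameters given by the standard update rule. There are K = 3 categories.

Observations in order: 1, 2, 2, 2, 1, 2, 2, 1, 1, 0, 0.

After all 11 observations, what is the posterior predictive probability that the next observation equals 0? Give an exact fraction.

39/239

obs 1: x=1 → posterior Dirichlet(5/4, 7, 5/3)
obs 2: x=2 → posterior Dirichlet(5/4, 7, 8/3)
obs 3: x=2 → posterior Dirichlet(5/4, 7, 11/3)
obs 4: x=2 → posterior Dirichlet(5/4, 7, 14/3)
obs 5: x=1 → posterior Dirichlet(5/4, 8, 14/3)
obs 6: x=2 → posterior Dirichlet(5/4, 8, 17/3)
obs 7: x=2 → posterior Dirichlet(5/4, 8, 20/3)
obs 8: x=1 → posterior Dirichlet(5/4, 9, 20/3)
obs 9: x=1 → posterior Dirichlet(5/4, 10, 20/3)
obs 10: x=0 → posterior Dirichlet(9/4, 10, 20/3)
obs 11: x=0 → posterior Dirichlet(13/4, 10, 20/3)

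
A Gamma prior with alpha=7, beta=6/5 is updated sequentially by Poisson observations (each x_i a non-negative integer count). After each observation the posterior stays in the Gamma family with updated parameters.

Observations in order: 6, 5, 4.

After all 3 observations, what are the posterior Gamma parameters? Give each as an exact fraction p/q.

obs 1: x=6 → posterior Gamma(13, 11/5)
obs 2: x=5 → posterior Gamma(18, 16/5)
obs 3: x=4 → posterior Gamma(22, 21/5)

alpha=22, beta=21/5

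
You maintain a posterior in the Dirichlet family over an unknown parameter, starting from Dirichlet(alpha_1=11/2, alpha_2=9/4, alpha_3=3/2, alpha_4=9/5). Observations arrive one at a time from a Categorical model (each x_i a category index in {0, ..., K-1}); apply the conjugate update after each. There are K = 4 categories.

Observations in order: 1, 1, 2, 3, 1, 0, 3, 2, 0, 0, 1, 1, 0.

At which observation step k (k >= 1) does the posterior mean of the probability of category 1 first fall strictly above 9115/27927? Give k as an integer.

obs 1: x=1 → posterior Dirichlet(11/2, 13/4, 3/2, 9/5)
obs 2: x=1 → posterior Dirichlet(11/2, 17/4, 3/2, 9/5)
obs 3: x=2 → posterior Dirichlet(11/2, 17/4, 5/2, 9/5)
obs 4: x=3 → posterior Dirichlet(11/2, 17/4, 5/2, 14/5)
obs 5: x=1 → posterior Dirichlet(11/2, 21/4, 5/2, 14/5)
obs 6: x=0 → posterior Dirichlet(13/2, 21/4, 5/2, 14/5)
obs 7: x=3 → posterior Dirichlet(13/2, 21/4, 5/2, 19/5)
obs 8: x=2 → posterior Dirichlet(13/2, 21/4, 7/2, 19/5)
obs 9: x=0 → posterior Dirichlet(15/2, 21/4, 7/2, 19/5)
obs 10: x=0 → posterior Dirichlet(17/2, 21/4, 7/2, 19/5)
obs 11: x=1 → posterior Dirichlet(17/2, 25/4, 7/2, 19/5)
obs 12: x=1 → posterior Dirichlet(17/2, 29/4, 7/2, 19/5)
obs 13: x=0 → posterior Dirichlet(19/2, 29/4, 7/2, 19/5)

k = 5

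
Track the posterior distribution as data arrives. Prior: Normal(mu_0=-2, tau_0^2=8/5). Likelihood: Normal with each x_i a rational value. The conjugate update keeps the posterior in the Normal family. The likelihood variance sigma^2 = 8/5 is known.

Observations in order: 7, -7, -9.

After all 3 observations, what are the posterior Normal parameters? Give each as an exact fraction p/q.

mu_0=-11/4, tau_0^2=2/5

obs 1: x=7 → posterior Normal(5/2, 4/5)
obs 2: x=-7 → posterior Normal(-2/3, 8/15)
obs 3: x=-9 → posterior Normal(-11/4, 2/5)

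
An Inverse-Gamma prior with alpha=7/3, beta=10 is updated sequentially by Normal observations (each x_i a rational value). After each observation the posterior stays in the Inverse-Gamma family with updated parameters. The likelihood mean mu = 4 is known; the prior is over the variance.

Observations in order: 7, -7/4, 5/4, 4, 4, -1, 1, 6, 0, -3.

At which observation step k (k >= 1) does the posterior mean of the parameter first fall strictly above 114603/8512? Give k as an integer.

obs 1: x=7 → posterior Inverse-Gamma(17/6, 29/2)
obs 2: x=-7/4 → posterior Inverse-Gamma(10/3, 993/32)
obs 3: x=5/4 → posterior Inverse-Gamma(23/6, 557/16)
obs 4: x=4 → posterior Inverse-Gamma(13/3, 557/16)
obs 5: x=4 → posterior Inverse-Gamma(29/6, 557/16)
obs 6: x=-1 → posterior Inverse-Gamma(16/3, 757/16)
obs 7: x=1 → posterior Inverse-Gamma(35/6, 829/16)
obs 8: x=6 → posterior Inverse-Gamma(19/3, 861/16)
obs 9: x=0 → posterior Inverse-Gamma(41/6, 989/16)
obs 10: x=-3 → posterior Inverse-Gamma(22/3, 1381/16)

k = 10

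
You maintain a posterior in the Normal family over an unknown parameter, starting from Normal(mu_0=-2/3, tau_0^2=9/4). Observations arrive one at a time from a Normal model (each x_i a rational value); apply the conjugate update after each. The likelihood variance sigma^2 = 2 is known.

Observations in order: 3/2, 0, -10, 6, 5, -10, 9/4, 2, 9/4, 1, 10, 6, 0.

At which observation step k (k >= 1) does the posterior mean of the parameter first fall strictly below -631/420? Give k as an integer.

obs 1: x=3/2 → posterior Normal(49/102, 18/17)
obs 2: x=0 → posterior Normal(49/156, 9/13)
obs 3: x=-10 → posterior Normal(-491/210, 18/35)
obs 4: x=6 → posterior Normal(-167/264, 9/22)
obs 5: x=5 → posterior Normal(103/318, 18/53)
obs 6: x=-10 → posterior Normal(-437/372, 9/31)
obs 7: x=9/4 → posterior Normal(-631/852, 18/71)
obs 8: x=2 → posterior Normal(-83/192, 9/40)
obs 9: x=9/4 → posterior Normal(-43/267, 18/89)
obs 10: x=1 → posterior Normal(-8/147, 9/49)
obs 11: x=10 → posterior Normal(254/321, 18/107)
obs 12: x=6 → posterior Normal(104/87, 9/58)
obs 13: x=0 → posterior Normal(416/375, 18/125)

k = 3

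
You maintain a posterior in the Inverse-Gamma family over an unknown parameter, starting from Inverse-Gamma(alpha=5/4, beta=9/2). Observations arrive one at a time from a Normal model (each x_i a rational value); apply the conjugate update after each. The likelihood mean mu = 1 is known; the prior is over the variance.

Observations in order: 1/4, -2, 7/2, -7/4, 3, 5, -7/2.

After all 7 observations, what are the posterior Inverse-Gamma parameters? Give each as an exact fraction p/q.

alpha=19/4, beta=581/16

obs 1: x=1/4 → posterior Inverse-Gamma(7/4, 153/32)
obs 2: x=-2 → posterior Inverse-Gamma(9/4, 297/32)
obs 3: x=7/2 → posterior Inverse-Gamma(11/4, 397/32)
obs 4: x=-7/4 → posterior Inverse-Gamma(13/4, 259/16)
obs 5: x=3 → posterior Inverse-Gamma(15/4, 291/16)
obs 6: x=5 → posterior Inverse-Gamma(17/4, 419/16)
obs 7: x=-7/2 → posterior Inverse-Gamma(19/4, 581/16)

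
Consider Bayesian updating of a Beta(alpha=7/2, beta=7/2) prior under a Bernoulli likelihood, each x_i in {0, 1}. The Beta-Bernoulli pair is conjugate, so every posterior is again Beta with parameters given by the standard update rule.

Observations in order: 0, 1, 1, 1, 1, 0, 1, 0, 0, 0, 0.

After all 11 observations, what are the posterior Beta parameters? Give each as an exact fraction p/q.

obs 1: x=0 → posterior Beta(7/2, 9/2)
obs 2: x=1 → posterior Beta(9/2, 9/2)
obs 3: x=1 → posterior Beta(11/2, 9/2)
obs 4: x=1 → posterior Beta(13/2, 9/2)
obs 5: x=1 → posterior Beta(15/2, 9/2)
obs 6: x=0 → posterior Beta(15/2, 11/2)
obs 7: x=1 → posterior Beta(17/2, 11/2)
obs 8: x=0 → posterior Beta(17/2, 13/2)
obs 9: x=0 → posterior Beta(17/2, 15/2)
obs 10: x=0 → posterior Beta(17/2, 17/2)
obs 11: x=0 → posterior Beta(17/2, 19/2)

alpha=17/2, beta=19/2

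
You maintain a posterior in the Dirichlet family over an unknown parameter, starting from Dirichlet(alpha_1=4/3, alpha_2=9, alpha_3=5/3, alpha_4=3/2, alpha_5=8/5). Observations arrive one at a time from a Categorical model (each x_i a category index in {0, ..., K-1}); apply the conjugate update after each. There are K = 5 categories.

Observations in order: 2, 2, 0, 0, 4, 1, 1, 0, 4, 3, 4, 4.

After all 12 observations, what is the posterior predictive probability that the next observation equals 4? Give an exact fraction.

obs 1: x=2 → posterior Dirichlet(4/3, 9, 8/3, 3/2, 8/5)
obs 2: x=2 → posterior Dirichlet(4/3, 9, 11/3, 3/2, 8/5)
obs 3: x=0 → posterior Dirichlet(7/3, 9, 11/3, 3/2, 8/5)
obs 4: x=0 → posterior Dirichlet(10/3, 9, 11/3, 3/2, 8/5)
obs 5: x=4 → posterior Dirichlet(10/3, 9, 11/3, 3/2, 13/5)
obs 6: x=1 → posterior Dirichlet(10/3, 10, 11/3, 3/2, 13/5)
obs 7: x=1 → posterior Dirichlet(10/3, 11, 11/3, 3/2, 13/5)
obs 8: x=0 → posterior Dirichlet(13/3, 11, 11/3, 3/2, 13/5)
obs 9: x=4 → posterior Dirichlet(13/3, 11, 11/3, 3/2, 18/5)
obs 10: x=3 → posterior Dirichlet(13/3, 11, 11/3, 5/2, 18/5)
obs 11: x=4 → posterior Dirichlet(13/3, 11, 11/3, 5/2, 23/5)
obs 12: x=4 → posterior Dirichlet(13/3, 11, 11/3, 5/2, 28/5)

56/271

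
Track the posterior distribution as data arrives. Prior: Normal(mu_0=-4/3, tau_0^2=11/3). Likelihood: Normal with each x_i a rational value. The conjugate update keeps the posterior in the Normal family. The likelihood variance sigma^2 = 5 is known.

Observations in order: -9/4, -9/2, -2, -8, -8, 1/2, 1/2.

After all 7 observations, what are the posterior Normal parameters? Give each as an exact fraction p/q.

obs 1: x=-9/4 → posterior Normal(-179/104, 55/26)
obs 2: x=-9/2 → posterior Normal(-377/148, 55/37)
obs 3: x=-2 → posterior Normal(-155/64, 55/48)
obs 4: x=-8 → posterior Normal(-817/236, 55/59)
obs 5: x=-8 → posterior Normal(-167/40, 11/14)
obs 6: x=1/2 → posterior Normal(-1147/324, 55/81)
obs 7: x=1/2 → posterior Normal(-1125/368, 55/92)

mu_0=-1125/368, tau_0^2=55/92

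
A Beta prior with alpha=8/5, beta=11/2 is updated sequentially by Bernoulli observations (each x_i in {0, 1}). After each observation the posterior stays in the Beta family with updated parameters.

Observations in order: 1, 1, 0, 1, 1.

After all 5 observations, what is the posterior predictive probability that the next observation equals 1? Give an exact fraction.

56/121

obs 1: x=1 → posterior Beta(13/5, 11/2)
obs 2: x=1 → posterior Beta(18/5, 11/2)
obs 3: x=0 → posterior Beta(18/5, 13/2)
obs 4: x=1 → posterior Beta(23/5, 13/2)
obs 5: x=1 → posterior Beta(28/5, 13/2)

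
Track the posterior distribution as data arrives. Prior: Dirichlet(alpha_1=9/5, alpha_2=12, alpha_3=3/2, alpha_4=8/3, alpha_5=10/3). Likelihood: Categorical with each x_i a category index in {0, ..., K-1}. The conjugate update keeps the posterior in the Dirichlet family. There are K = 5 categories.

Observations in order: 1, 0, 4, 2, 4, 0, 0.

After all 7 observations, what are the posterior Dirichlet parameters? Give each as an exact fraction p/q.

obs 1: x=1 → posterior Dirichlet(9/5, 13, 3/2, 8/3, 10/3)
obs 2: x=0 → posterior Dirichlet(14/5, 13, 3/2, 8/3, 10/3)
obs 3: x=4 → posterior Dirichlet(14/5, 13, 3/2, 8/3, 13/3)
obs 4: x=2 → posterior Dirichlet(14/5, 13, 5/2, 8/3, 13/3)
obs 5: x=4 → posterior Dirichlet(14/5, 13, 5/2, 8/3, 16/3)
obs 6: x=0 → posterior Dirichlet(19/5, 13, 5/2, 8/3, 16/3)
obs 7: x=0 → posterior Dirichlet(24/5, 13, 5/2, 8/3, 16/3)

alpha_1=24/5, alpha_2=13, alpha_3=5/2, alpha_4=8/3, alpha_5=16/3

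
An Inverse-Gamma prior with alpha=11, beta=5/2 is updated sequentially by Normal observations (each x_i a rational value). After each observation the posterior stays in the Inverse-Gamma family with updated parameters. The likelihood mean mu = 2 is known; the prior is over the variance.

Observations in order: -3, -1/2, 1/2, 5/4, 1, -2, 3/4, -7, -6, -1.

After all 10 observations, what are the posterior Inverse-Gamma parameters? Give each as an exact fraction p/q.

alpha=16, beta=1693/16

obs 1: x=-3 → posterior Inverse-Gamma(23/2, 15)
obs 2: x=-1/2 → posterior Inverse-Gamma(12, 145/8)
obs 3: x=1/2 → posterior Inverse-Gamma(25/2, 77/4)
obs 4: x=5/4 → posterior Inverse-Gamma(13, 625/32)
obs 5: x=1 → posterior Inverse-Gamma(27/2, 641/32)
obs 6: x=-2 → posterior Inverse-Gamma(14, 897/32)
obs 7: x=3/4 → posterior Inverse-Gamma(29/2, 461/16)
obs 8: x=-7 → posterior Inverse-Gamma(15, 1109/16)
obs 9: x=-6 → posterior Inverse-Gamma(31/2, 1621/16)
obs 10: x=-1 → posterior Inverse-Gamma(16, 1693/16)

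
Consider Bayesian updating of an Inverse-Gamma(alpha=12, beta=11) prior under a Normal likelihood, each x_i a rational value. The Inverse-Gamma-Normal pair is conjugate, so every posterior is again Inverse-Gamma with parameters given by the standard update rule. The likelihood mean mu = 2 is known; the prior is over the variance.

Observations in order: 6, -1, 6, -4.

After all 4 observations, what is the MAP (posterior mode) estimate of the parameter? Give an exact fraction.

33/10

obs 1: x=6 → posterior Inverse-Gamma(25/2, 19)
obs 2: x=-1 → posterior Inverse-Gamma(13, 47/2)
obs 3: x=6 → posterior Inverse-Gamma(27/2, 63/2)
obs 4: x=-4 → posterior Inverse-Gamma(14, 99/2)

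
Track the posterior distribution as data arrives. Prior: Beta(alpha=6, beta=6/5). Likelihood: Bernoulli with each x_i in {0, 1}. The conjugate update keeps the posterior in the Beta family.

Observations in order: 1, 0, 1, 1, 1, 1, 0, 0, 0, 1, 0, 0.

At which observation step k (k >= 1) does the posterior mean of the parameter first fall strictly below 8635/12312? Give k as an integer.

k = 9

obs 1: x=1 → posterior Beta(7, 6/5)
obs 2: x=0 → posterior Beta(7, 11/5)
obs 3: x=1 → posterior Beta(8, 11/5)
obs 4: x=1 → posterior Beta(9, 11/5)
obs 5: x=1 → posterior Beta(10, 11/5)
obs 6: x=1 → posterior Beta(11, 11/5)
obs 7: x=0 → posterior Beta(11, 16/5)
obs 8: x=0 → posterior Beta(11, 21/5)
obs 9: x=0 → posterior Beta(11, 26/5)
obs 10: x=1 → posterior Beta(12, 26/5)
obs 11: x=0 → posterior Beta(12, 31/5)
obs 12: x=0 → posterior Beta(12, 36/5)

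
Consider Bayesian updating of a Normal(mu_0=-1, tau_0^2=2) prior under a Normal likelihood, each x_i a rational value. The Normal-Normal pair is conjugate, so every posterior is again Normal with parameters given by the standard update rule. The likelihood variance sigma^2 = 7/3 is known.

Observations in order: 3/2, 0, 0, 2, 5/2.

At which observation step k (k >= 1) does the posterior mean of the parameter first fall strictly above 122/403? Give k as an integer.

obs 1: x=3/2 → posterior Normal(2/13, 14/13)
obs 2: x=0 → posterior Normal(2/19, 14/19)
obs 3: x=0 → posterior Normal(2/25, 14/25)
obs 4: x=2 → posterior Normal(14/31, 14/31)
obs 5: x=5/2 → posterior Normal(29/37, 14/37)

k = 4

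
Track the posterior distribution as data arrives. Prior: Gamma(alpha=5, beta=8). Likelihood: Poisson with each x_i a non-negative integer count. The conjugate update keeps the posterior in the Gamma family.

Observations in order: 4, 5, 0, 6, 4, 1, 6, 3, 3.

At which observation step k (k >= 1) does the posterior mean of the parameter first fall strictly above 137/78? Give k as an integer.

obs 1: x=4 → posterior Gamma(9, 9)
obs 2: x=5 → posterior Gamma(14, 10)
obs 3: x=0 → posterior Gamma(14, 11)
obs 4: x=6 → posterior Gamma(20, 12)
obs 5: x=4 → posterior Gamma(24, 13)
obs 6: x=1 → posterior Gamma(25, 14)
obs 7: x=6 → posterior Gamma(31, 15)
obs 8: x=3 → posterior Gamma(34, 16)
obs 9: x=3 → posterior Gamma(37, 17)

k = 5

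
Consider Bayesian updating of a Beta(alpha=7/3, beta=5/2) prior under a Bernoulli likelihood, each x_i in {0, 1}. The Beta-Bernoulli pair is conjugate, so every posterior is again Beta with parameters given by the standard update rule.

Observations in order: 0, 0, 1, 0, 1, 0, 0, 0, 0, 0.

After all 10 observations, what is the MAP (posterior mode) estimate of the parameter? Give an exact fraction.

20/77

obs 1: x=0 → posterior Beta(7/3, 7/2)
obs 2: x=0 → posterior Beta(7/3, 9/2)
obs 3: x=1 → posterior Beta(10/3, 9/2)
obs 4: x=0 → posterior Beta(10/3, 11/2)
obs 5: x=1 → posterior Beta(13/3, 11/2)
obs 6: x=0 → posterior Beta(13/3, 13/2)
obs 7: x=0 → posterior Beta(13/3, 15/2)
obs 8: x=0 → posterior Beta(13/3, 17/2)
obs 9: x=0 → posterior Beta(13/3, 19/2)
obs 10: x=0 → posterior Beta(13/3, 21/2)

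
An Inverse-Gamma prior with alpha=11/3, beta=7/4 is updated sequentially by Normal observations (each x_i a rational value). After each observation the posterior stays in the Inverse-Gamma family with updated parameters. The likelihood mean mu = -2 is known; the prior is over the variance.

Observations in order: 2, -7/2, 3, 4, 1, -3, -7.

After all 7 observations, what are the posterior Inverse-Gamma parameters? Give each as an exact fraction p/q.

obs 1: x=2 → posterior Inverse-Gamma(25/6, 39/4)
obs 2: x=-7/2 → posterior Inverse-Gamma(14/3, 87/8)
obs 3: x=3 → posterior Inverse-Gamma(31/6, 187/8)
obs 4: x=4 → posterior Inverse-Gamma(17/3, 331/8)
obs 5: x=1 → posterior Inverse-Gamma(37/6, 367/8)
obs 6: x=-3 → posterior Inverse-Gamma(20/3, 371/8)
obs 7: x=-7 → posterior Inverse-Gamma(43/6, 471/8)

alpha=43/6, beta=471/8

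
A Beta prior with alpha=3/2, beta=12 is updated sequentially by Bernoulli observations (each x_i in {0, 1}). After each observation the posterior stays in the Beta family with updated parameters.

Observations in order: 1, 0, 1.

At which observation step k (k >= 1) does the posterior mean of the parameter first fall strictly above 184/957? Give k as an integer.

obs 1: x=1 → posterior Beta(5/2, 12)
obs 2: x=0 → posterior Beta(5/2, 13)
obs 3: x=1 → posterior Beta(7/2, 13)

k = 3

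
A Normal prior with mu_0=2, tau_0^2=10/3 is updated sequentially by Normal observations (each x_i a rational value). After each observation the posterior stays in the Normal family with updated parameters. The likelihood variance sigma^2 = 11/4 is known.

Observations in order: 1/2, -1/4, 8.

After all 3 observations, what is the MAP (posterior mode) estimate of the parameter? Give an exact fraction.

44/17

obs 1: x=1/2 → posterior Normal(86/73, 110/73)
obs 2: x=-1/4 → posterior Normal(76/113, 110/113)
obs 3: x=8 → posterior Normal(44/17, 110/153)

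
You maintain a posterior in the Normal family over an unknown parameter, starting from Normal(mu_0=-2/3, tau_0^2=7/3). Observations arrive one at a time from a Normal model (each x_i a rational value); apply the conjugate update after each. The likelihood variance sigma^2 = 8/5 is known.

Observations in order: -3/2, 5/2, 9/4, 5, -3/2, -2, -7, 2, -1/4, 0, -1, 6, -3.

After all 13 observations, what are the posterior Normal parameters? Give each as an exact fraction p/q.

mu_0=73/958, tau_0^2=56/479

obs 1: x=-3/2 → posterior Normal(-137/118, 56/59)
obs 2: x=5/2 → posterior Normal(19/94, 28/47)
obs 3: x=9/4 → posterior Normal(391/516, 56/129)
obs 4: x=5 → posterior Normal(1091/656, 14/41)
obs 5: x=-3/2 → posterior Normal(881/796, 56/199)
obs 6: x=-2 → posterior Normal(601/936, 28/117)
obs 7: x=-7 → posterior Normal(-379/1076, 56/269)
obs 8: x=2 → posterior Normal(-99/1216, 7/38)
obs 9: x=-1/4 → posterior Normal(-67/678, 56/339)
obs 10: x=0 → posterior Normal(-67/748, 28/187)
obs 11: x=-1 → posterior Normal(-137/818, 56/409)
obs 12: x=6 → posterior Normal(283/888, 14/111)
obs 13: x=-3 → posterior Normal(73/958, 56/479)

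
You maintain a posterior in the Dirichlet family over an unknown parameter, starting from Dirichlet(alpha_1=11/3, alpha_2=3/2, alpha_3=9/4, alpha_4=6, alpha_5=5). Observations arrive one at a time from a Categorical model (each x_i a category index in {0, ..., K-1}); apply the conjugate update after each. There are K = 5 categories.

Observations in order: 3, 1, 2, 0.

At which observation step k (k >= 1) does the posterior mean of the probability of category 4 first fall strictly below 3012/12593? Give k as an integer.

k = 3

obs 1: x=3 → posterior Dirichlet(11/3, 3/2, 9/4, 7, 5)
obs 2: x=1 → posterior Dirichlet(11/3, 5/2, 9/4, 7, 5)
obs 3: x=2 → posterior Dirichlet(11/3, 5/2, 13/4, 7, 5)
obs 4: x=0 → posterior Dirichlet(14/3, 5/2, 13/4, 7, 5)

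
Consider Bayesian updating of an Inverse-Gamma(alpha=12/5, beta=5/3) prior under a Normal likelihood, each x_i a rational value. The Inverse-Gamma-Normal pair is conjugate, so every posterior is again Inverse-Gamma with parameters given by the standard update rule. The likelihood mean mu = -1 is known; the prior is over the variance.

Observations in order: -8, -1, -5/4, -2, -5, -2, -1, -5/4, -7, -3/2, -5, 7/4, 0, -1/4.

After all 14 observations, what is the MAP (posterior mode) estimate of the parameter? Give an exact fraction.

obs 1: x=-8 → posterior Inverse-Gamma(29/10, 157/6)
obs 2: x=-1 → posterior Inverse-Gamma(17/5, 157/6)
obs 3: x=-5/4 → posterior Inverse-Gamma(39/10, 2515/96)
obs 4: x=-2 → posterior Inverse-Gamma(22/5, 2563/96)
obs 5: x=-5 → posterior Inverse-Gamma(49/10, 3331/96)
obs 6: x=-2 → posterior Inverse-Gamma(27/5, 3379/96)
obs 7: x=-1 → posterior Inverse-Gamma(59/10, 3379/96)
obs 8: x=-5/4 → posterior Inverse-Gamma(32/5, 1691/48)
obs 9: x=-7 → posterior Inverse-Gamma(69/10, 2555/48)
obs 10: x=-3/2 → posterior Inverse-Gamma(37/5, 2561/48)
obs 11: x=-5 → posterior Inverse-Gamma(79/10, 2945/48)
obs 12: x=7/4 → posterior Inverse-Gamma(42/5, 6253/96)
obs 13: x=0 → posterior Inverse-Gamma(89/10, 6301/96)
obs 14: x=-1/4 → posterior Inverse-Gamma(47/5, 791/12)

3955/624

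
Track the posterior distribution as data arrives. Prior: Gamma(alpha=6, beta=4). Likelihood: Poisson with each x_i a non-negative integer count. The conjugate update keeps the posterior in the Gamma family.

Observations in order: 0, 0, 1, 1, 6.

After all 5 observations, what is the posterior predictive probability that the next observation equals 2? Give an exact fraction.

obs 1: x=0 → posterior Gamma(6, 5)
obs 2: x=0 → posterior Gamma(6, 6)
obs 3: x=1 → posterior Gamma(7, 7)
obs 4: x=1 → posterior Gamma(8, 8)
obs 5: x=6 → posterior Gamma(14, 9)

480412641554181/2000000000000000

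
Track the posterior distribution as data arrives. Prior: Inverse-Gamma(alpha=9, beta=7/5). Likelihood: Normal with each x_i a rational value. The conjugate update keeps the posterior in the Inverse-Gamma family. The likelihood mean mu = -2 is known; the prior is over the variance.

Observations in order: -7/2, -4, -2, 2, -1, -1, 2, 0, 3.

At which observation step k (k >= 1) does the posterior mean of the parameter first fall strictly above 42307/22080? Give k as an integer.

k = 8

obs 1: x=-7/2 → posterior Inverse-Gamma(19/2, 101/40)
obs 2: x=-4 → posterior Inverse-Gamma(10, 181/40)
obs 3: x=-2 → posterior Inverse-Gamma(21/2, 181/40)
obs 4: x=2 → posterior Inverse-Gamma(11, 501/40)
obs 5: x=-1 → posterior Inverse-Gamma(23/2, 521/40)
obs 6: x=-1 → posterior Inverse-Gamma(12, 541/40)
obs 7: x=2 → posterior Inverse-Gamma(25/2, 861/40)
obs 8: x=0 → posterior Inverse-Gamma(13, 941/40)
obs 9: x=3 → posterior Inverse-Gamma(27/2, 1441/40)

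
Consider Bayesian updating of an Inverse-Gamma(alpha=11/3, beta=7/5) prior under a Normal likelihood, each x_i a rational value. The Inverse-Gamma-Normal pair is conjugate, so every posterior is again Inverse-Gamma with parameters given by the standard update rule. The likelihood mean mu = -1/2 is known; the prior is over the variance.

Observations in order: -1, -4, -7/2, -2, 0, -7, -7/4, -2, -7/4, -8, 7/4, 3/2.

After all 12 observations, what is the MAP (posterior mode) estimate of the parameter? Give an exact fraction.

33537/5120

obs 1: x=-1 → posterior Inverse-Gamma(25/6, 61/40)
obs 2: x=-4 → posterior Inverse-Gamma(14/3, 153/20)
obs 3: x=-7/2 → posterior Inverse-Gamma(31/6, 243/20)
obs 4: x=-2 → posterior Inverse-Gamma(17/3, 531/40)
obs 5: x=0 → posterior Inverse-Gamma(37/6, 67/5)
obs 6: x=-7 → posterior Inverse-Gamma(20/3, 1381/40)
obs 7: x=-7/4 → posterior Inverse-Gamma(43/6, 5649/160)
obs 8: x=-2 → posterior Inverse-Gamma(23/3, 5829/160)
obs 9: x=-7/4 → posterior Inverse-Gamma(49/6, 2977/80)
obs 10: x=-8 → posterior Inverse-Gamma(26/3, 5227/80)
obs 11: x=7/4 → posterior Inverse-Gamma(55/6, 10859/160)
obs 12: x=3/2 → posterior Inverse-Gamma(29/3, 11179/160)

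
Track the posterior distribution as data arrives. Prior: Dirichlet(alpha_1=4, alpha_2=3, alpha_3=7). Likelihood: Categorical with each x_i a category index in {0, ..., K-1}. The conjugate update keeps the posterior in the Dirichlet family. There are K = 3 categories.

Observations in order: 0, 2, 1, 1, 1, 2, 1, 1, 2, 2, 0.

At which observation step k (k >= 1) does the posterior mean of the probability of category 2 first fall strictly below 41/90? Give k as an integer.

obs 1: x=0 → posterior Dirichlet(5, 3, 7)
obs 2: x=2 → posterior Dirichlet(5, 3, 8)
obs 3: x=1 → posterior Dirichlet(5, 4, 8)
obs 4: x=1 → posterior Dirichlet(5, 5, 8)
obs 5: x=1 → posterior Dirichlet(5, 6, 8)
obs 6: x=2 → posterior Dirichlet(5, 6, 9)
obs 7: x=1 → posterior Dirichlet(5, 7, 9)
obs 8: x=1 → posterior Dirichlet(5, 8, 9)
obs 9: x=2 → posterior Dirichlet(5, 8, 10)
obs 10: x=2 → posterior Dirichlet(5, 8, 11)
obs 11: x=0 → posterior Dirichlet(6, 8, 11)

k = 4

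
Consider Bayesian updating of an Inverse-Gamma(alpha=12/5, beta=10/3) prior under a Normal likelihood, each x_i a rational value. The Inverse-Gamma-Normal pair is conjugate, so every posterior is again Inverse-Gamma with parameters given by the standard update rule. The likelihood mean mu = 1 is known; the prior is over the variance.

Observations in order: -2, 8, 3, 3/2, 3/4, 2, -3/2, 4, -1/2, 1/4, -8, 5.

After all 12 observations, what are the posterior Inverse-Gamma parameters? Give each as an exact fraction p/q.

obs 1: x=-2 → posterior Inverse-Gamma(29/10, 47/6)
obs 2: x=8 → posterior Inverse-Gamma(17/5, 97/3)
obs 3: x=3 → posterior Inverse-Gamma(39/10, 103/3)
obs 4: x=3/2 → posterior Inverse-Gamma(22/5, 827/24)
obs 5: x=3/4 → posterior Inverse-Gamma(49/10, 3311/96)
obs 6: x=2 → posterior Inverse-Gamma(27/5, 3359/96)
obs 7: x=-3/2 → posterior Inverse-Gamma(59/10, 3659/96)
obs 8: x=4 → posterior Inverse-Gamma(32/5, 4091/96)
obs 9: x=-1/2 → posterior Inverse-Gamma(69/10, 4199/96)
obs 10: x=1/4 → posterior Inverse-Gamma(37/5, 2113/48)
obs 11: x=-8 → posterior Inverse-Gamma(79/10, 4057/48)
obs 12: x=5 → posterior Inverse-Gamma(42/5, 4441/48)

alpha=42/5, beta=4441/48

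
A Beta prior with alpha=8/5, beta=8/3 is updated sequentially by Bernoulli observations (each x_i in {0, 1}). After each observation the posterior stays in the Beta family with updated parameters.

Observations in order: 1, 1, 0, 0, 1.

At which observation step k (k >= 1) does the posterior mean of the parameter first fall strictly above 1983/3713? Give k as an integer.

k = 2

obs 1: x=1 → posterior Beta(13/5, 8/3)
obs 2: x=1 → posterior Beta(18/5, 8/3)
obs 3: x=0 → posterior Beta(18/5, 11/3)
obs 4: x=0 → posterior Beta(18/5, 14/3)
obs 5: x=1 → posterior Beta(23/5, 14/3)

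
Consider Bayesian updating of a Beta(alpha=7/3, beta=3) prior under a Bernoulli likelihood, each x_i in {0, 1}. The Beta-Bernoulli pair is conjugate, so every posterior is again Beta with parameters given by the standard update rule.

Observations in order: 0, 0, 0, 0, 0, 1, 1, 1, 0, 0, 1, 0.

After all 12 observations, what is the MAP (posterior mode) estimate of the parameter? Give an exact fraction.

obs 1: x=0 → posterior Beta(7/3, 4)
obs 2: x=0 → posterior Beta(7/3, 5)
obs 3: x=0 → posterior Beta(7/3, 6)
obs 4: x=0 → posterior Beta(7/3, 7)
obs 5: x=0 → posterior Beta(7/3, 8)
obs 6: x=1 → posterior Beta(10/3, 8)
obs 7: x=1 → posterior Beta(13/3, 8)
obs 8: x=1 → posterior Beta(16/3, 8)
obs 9: x=0 → posterior Beta(16/3, 9)
obs 10: x=0 → posterior Beta(16/3, 10)
obs 11: x=1 → posterior Beta(19/3, 10)
obs 12: x=0 → posterior Beta(19/3, 11)

8/23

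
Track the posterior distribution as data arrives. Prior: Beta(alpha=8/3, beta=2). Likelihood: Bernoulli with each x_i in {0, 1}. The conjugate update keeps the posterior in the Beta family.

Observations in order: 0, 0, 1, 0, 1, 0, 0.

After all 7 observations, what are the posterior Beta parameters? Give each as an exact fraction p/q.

alpha=14/3, beta=7

obs 1: x=0 → posterior Beta(8/3, 3)
obs 2: x=0 → posterior Beta(8/3, 4)
obs 3: x=1 → posterior Beta(11/3, 4)
obs 4: x=0 → posterior Beta(11/3, 5)
obs 5: x=1 → posterior Beta(14/3, 5)
obs 6: x=0 → posterior Beta(14/3, 6)
obs 7: x=0 → posterior Beta(14/3, 7)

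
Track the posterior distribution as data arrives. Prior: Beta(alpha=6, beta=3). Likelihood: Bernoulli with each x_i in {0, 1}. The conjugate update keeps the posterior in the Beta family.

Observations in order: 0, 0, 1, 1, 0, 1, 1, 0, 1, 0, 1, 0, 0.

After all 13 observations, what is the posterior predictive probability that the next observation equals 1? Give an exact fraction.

6/11

obs 1: x=0 → posterior Beta(6, 4)
obs 2: x=0 → posterior Beta(6, 5)
obs 3: x=1 → posterior Beta(7, 5)
obs 4: x=1 → posterior Beta(8, 5)
obs 5: x=0 → posterior Beta(8, 6)
obs 6: x=1 → posterior Beta(9, 6)
obs 7: x=1 → posterior Beta(10, 6)
obs 8: x=0 → posterior Beta(10, 7)
obs 9: x=1 → posterior Beta(11, 7)
obs 10: x=0 → posterior Beta(11, 8)
obs 11: x=1 → posterior Beta(12, 8)
obs 12: x=0 → posterior Beta(12, 9)
obs 13: x=0 → posterior Beta(12, 10)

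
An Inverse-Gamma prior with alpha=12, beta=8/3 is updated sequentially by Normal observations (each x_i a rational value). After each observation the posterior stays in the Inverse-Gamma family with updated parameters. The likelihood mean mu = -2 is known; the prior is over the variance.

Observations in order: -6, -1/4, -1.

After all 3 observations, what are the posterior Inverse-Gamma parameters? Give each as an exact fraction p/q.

alpha=27/2, beta=1219/96

obs 1: x=-6 → posterior Inverse-Gamma(25/2, 32/3)
obs 2: x=-1/4 → posterior Inverse-Gamma(13, 1171/96)
obs 3: x=-1 → posterior Inverse-Gamma(27/2, 1219/96)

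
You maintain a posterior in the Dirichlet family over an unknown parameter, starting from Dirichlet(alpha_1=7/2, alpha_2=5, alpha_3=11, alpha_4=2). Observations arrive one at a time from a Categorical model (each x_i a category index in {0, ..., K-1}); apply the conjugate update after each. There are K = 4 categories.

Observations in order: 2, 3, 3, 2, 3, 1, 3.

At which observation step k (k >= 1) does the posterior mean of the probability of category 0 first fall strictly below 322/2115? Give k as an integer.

obs 1: x=2 → posterior Dirichlet(7/2, 5, 12, 2)
obs 2: x=3 → posterior Dirichlet(7/2, 5, 12, 3)
obs 3: x=3 → posterior Dirichlet(7/2, 5, 12, 4)
obs 4: x=2 → posterior Dirichlet(7/2, 5, 13, 4)
obs 5: x=3 → posterior Dirichlet(7/2, 5, 13, 5)
obs 6: x=1 → posterior Dirichlet(7/2, 6, 13, 5)
obs 7: x=3 → posterior Dirichlet(7/2, 6, 13, 6)

k = 2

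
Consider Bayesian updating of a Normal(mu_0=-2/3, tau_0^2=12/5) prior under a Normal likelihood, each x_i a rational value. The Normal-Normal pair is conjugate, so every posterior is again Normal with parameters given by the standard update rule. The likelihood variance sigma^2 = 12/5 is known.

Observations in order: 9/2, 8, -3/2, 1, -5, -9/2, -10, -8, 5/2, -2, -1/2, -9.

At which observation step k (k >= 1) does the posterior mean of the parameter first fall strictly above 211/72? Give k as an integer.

obs 1: x=9/2 → posterior Normal(23/12, 6/5)
obs 2: x=8 → posterior Normal(71/18, 4/5)
obs 3: x=-3/2 → posterior Normal(31/12, 3/5)
obs 4: x=1 → posterior Normal(34/15, 12/25)
obs 5: x=-5 → posterior Normal(19/18, 2/5)
obs 6: x=-9/2 → posterior Normal(11/42, 12/35)
obs 7: x=-10 → posterior Normal(-49/48, 3/10)
obs 8: x=-8 → posterior Normal(-97/54, 4/15)
obs 9: x=5/2 → posterior Normal(-41/30, 6/25)
obs 10: x=-2 → posterior Normal(-47/33, 12/55)
obs 11: x=-1/2 → posterior Normal(-97/72, 1/5)
obs 12: x=-9 → posterior Normal(-151/78, 12/65)

k = 2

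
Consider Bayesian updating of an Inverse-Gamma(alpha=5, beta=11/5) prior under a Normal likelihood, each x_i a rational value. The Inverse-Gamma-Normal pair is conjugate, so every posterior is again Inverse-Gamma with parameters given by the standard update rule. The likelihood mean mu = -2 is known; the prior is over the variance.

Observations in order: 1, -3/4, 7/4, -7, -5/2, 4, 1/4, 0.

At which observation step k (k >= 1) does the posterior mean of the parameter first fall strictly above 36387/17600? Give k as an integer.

k = 3

obs 1: x=1 → posterior Inverse-Gamma(11/2, 67/10)
obs 2: x=-3/4 → posterior Inverse-Gamma(6, 1197/160)
obs 3: x=7/4 → posterior Inverse-Gamma(13/2, 1161/80)
obs 4: x=-7 → posterior Inverse-Gamma(7, 2161/80)
obs 5: x=-5/2 → posterior Inverse-Gamma(15/2, 2171/80)
obs 6: x=4 → posterior Inverse-Gamma(8, 3611/80)
obs 7: x=1/4 → posterior Inverse-Gamma(17/2, 7627/160)
obs 8: x=0 → posterior Inverse-Gamma(9, 7947/160)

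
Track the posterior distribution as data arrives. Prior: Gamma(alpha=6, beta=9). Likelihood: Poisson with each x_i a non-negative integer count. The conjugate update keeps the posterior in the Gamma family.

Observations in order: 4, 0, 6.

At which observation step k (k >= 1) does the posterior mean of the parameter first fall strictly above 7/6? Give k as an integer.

obs 1: x=4 → posterior Gamma(10, 10)
obs 2: x=0 → posterior Gamma(10, 11)
obs 3: x=6 → posterior Gamma(16, 12)

k = 3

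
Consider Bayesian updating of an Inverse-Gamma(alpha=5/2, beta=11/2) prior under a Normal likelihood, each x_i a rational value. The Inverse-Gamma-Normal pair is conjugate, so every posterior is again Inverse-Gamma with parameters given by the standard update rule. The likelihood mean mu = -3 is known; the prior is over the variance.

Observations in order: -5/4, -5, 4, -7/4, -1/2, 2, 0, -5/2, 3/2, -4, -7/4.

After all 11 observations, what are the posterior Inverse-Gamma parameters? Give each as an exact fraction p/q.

alpha=8, beta=2111/32

obs 1: x=-5/4 → posterior Inverse-Gamma(3, 225/32)
obs 2: x=-5 → posterior Inverse-Gamma(7/2, 289/32)
obs 3: x=4 → posterior Inverse-Gamma(4, 1073/32)
obs 4: x=-7/4 → posterior Inverse-Gamma(9/2, 549/16)
obs 5: x=-1/2 → posterior Inverse-Gamma(5, 599/16)
obs 6: x=2 → posterior Inverse-Gamma(11/2, 799/16)
obs 7: x=0 → posterior Inverse-Gamma(6, 871/16)
obs 8: x=-5/2 → posterior Inverse-Gamma(13/2, 873/16)
obs 9: x=3/2 → posterior Inverse-Gamma(7, 1035/16)
obs 10: x=-4 → posterior Inverse-Gamma(15/2, 1043/16)
obs 11: x=-7/4 → posterior Inverse-Gamma(8, 2111/32)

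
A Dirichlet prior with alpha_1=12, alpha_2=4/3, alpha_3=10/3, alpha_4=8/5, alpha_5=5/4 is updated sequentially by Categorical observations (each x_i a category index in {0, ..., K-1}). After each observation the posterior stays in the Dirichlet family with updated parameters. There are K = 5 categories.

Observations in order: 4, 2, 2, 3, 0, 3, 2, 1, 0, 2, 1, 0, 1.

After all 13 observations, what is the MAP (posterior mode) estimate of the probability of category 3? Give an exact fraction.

obs 1: x=4 → posterior Dirichlet(12, 4/3, 10/3, 8/5, 9/4)
obs 2: x=2 → posterior Dirichlet(12, 4/3, 13/3, 8/5, 9/4)
obs 3: x=2 → posterior Dirichlet(12, 4/3, 16/3, 8/5, 9/4)
obs 4: x=3 → posterior Dirichlet(12, 4/3, 16/3, 13/5, 9/4)
obs 5: x=0 → posterior Dirichlet(13, 4/3, 16/3, 13/5, 9/4)
obs 6: x=3 → posterior Dirichlet(13, 4/3, 16/3, 18/5, 9/4)
obs 7: x=2 → posterior Dirichlet(13, 4/3, 19/3, 18/5, 9/4)
obs 8: x=1 → posterior Dirichlet(13, 7/3, 19/3, 18/5, 9/4)
obs 9: x=0 → posterior Dirichlet(14, 7/3, 19/3, 18/5, 9/4)
obs 10: x=2 → posterior Dirichlet(14, 7/3, 22/3, 18/5, 9/4)
obs 11: x=1 → posterior Dirichlet(14, 10/3, 22/3, 18/5, 9/4)
obs 12: x=0 → posterior Dirichlet(15, 10/3, 22/3, 18/5, 9/4)
obs 13: x=1 → posterior Dirichlet(15, 13/3, 22/3, 18/5, 9/4)

12/127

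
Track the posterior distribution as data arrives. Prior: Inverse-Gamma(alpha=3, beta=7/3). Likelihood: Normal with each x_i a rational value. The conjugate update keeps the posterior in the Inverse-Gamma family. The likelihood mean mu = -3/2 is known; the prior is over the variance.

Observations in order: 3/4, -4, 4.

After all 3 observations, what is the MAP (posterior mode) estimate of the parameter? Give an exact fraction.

obs 1: x=3/4 → posterior Inverse-Gamma(7/2, 467/96)
obs 2: x=-4 → posterior Inverse-Gamma(4, 767/96)
obs 3: x=4 → posterior Inverse-Gamma(9/2, 2219/96)

2219/528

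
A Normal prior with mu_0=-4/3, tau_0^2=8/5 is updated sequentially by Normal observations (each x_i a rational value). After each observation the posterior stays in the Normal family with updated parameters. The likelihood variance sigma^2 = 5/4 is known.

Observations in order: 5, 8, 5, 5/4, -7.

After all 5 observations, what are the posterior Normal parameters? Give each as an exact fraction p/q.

mu_0=1076/555, tau_0^2=8/37

obs 1: x=5 → posterior Normal(20/9, 40/57)
obs 2: x=8 → posterior Normal(1148/267, 40/89)
obs 3: x=5 → posterior Normal(148/33, 40/121)
obs 4: x=5/4 → posterior Normal(1748/459, 40/153)
obs 5: x=-7 → posterior Normal(1076/555, 8/37)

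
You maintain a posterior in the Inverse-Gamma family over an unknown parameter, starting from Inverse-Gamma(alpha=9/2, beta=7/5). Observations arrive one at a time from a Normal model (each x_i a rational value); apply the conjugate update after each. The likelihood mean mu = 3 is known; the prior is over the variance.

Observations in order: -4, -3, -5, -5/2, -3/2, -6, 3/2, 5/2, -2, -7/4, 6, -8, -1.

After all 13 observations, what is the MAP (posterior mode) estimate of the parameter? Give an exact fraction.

obs 1: x=-4 → posterior Inverse-Gamma(5, 259/10)
obs 2: x=-3 → posterior Inverse-Gamma(11/2, 439/10)
obs 3: x=-5 → posterior Inverse-Gamma(6, 759/10)
obs 4: x=-5/2 → posterior Inverse-Gamma(13/2, 3641/40)
obs 5: x=-3/2 → posterior Inverse-Gamma(7, 2023/20)
obs 6: x=-6 → posterior Inverse-Gamma(15/2, 2833/20)
obs 7: x=3/2 → posterior Inverse-Gamma(8, 5711/40)
obs 8: x=5/2 → posterior Inverse-Gamma(17/2, 1429/10)
obs 9: x=-2 → posterior Inverse-Gamma(9, 777/5)
obs 10: x=-7/4 → posterior Inverse-Gamma(19/2, 26669/160)
obs 11: x=6 → posterior Inverse-Gamma(10, 27389/160)
obs 12: x=-8 → posterior Inverse-Gamma(21/2, 37069/160)
obs 13: x=-1 → posterior Inverse-Gamma(11, 38349/160)

12783/640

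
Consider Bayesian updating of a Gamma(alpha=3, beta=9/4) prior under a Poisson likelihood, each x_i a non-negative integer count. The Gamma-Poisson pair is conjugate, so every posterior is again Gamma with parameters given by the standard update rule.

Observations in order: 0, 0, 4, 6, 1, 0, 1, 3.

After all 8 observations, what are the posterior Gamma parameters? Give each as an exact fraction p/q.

alpha=18, beta=41/4

obs 1: x=0 → posterior Gamma(3, 13/4)
obs 2: x=0 → posterior Gamma(3, 17/4)
obs 3: x=4 → posterior Gamma(7, 21/4)
obs 4: x=6 → posterior Gamma(13, 25/4)
obs 5: x=1 → posterior Gamma(14, 29/4)
obs 6: x=0 → posterior Gamma(14, 33/4)
obs 7: x=1 → posterior Gamma(15, 37/4)
obs 8: x=3 → posterior Gamma(18, 41/4)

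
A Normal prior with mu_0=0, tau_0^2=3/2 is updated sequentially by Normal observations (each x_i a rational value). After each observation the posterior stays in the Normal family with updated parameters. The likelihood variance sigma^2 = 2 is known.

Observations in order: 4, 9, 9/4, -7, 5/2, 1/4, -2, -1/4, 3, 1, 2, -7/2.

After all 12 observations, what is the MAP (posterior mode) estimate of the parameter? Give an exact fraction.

27/32

obs 1: x=4 → posterior Normal(12/7, 6/7)
obs 2: x=9 → posterior Normal(39/10, 3/5)
obs 3: x=9/4 → posterior Normal(183/52, 6/13)
obs 4: x=-7 → posterior Normal(99/64, 3/8)
obs 5: x=5/2 → posterior Normal(129/76, 6/19)
obs 6: x=1/4 → posterior Normal(3/2, 3/11)
obs 7: x=-2 → posterior Normal(27/25, 6/25)
obs 8: x=-1/4 → posterior Normal(15/16, 3/14)
obs 9: x=3 → posterior Normal(141/124, 6/31)
obs 10: x=1 → posterior Normal(9/8, 3/17)
obs 11: x=2 → posterior Normal(177/148, 6/37)
obs 12: x=-7/2 → posterior Normal(27/32, 3/20)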